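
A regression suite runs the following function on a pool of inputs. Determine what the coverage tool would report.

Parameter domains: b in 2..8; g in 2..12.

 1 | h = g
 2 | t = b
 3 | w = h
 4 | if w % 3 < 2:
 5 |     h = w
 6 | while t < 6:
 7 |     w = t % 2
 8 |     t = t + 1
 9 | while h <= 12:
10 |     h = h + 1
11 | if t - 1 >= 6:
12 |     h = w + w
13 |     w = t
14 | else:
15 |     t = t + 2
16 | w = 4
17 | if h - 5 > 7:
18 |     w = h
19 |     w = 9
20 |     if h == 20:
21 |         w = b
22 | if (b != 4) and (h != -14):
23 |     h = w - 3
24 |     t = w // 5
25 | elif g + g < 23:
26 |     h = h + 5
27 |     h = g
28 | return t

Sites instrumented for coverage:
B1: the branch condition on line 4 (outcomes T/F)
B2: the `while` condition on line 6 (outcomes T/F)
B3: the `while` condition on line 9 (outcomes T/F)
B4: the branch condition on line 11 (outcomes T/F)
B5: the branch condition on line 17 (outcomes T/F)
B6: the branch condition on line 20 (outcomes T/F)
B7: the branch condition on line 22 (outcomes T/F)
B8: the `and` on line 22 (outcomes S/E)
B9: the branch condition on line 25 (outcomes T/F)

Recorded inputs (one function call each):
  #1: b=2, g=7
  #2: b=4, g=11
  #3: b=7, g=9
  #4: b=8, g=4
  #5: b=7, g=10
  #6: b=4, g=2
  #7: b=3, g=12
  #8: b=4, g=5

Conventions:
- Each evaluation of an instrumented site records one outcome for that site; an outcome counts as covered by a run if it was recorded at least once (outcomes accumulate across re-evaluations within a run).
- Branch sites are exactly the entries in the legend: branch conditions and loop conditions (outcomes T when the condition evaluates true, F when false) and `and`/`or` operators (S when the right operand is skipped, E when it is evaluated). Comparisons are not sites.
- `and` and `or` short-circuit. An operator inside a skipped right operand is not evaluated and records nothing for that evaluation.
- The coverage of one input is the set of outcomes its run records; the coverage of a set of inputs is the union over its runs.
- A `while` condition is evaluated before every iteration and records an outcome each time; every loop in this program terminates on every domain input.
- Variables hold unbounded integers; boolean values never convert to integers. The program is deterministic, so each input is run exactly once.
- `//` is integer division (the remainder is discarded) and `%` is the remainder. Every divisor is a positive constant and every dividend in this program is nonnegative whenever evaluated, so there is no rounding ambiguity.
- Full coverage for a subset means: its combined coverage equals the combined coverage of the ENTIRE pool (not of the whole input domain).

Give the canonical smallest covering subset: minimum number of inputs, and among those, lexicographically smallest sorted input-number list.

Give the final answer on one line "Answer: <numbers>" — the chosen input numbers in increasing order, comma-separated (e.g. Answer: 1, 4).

run #1 (b=2, g=7) records B1=T, B2=T, B2=F, B3=T, B3=F, B4=F, B5=T, B6=F, B7=T, B8=E
run #2 (b=4, g=11) records B1=F, B2=T, B2=F, B3=T, B3=F, B4=F, B5=T, B6=F, B7=F, B8=S, B9=T
run #3 (b=7, g=9) records B1=T, B2=F, B3=T, B3=F, B4=T, B5=T, B6=F, B7=T, B8=E
run #4 (b=8, g=4) records B1=T, B2=F, B3=T, B3=F, B4=T, B5=F, B7=T, B8=E
run #5 (b=7, g=10) records B1=T, B2=F, B3=T, B3=F, B4=T, B5=T, B6=T, B7=T, B8=E
run #6 (b=4, g=2) records B1=F, B2=T, B2=F, B3=T, B3=F, B4=F, B5=T, B6=F, B7=F, B8=S, B9=T
run #7 (b=3, g=12) records B1=T, B2=T, B2=F, B3=T, B3=F, B4=F, B5=T, B6=F, B7=T, B8=E
run #8 (b=4, g=5) records B1=F, B2=T, B2=F, B3=T, B3=F, B4=F, B5=T, B6=F, B7=F, B8=S, B9=T
pool-wide coverage (17 outcomes): B1=T, B1=F, B2=T, B2=F, B3=T, B3=F, B4=T, B4=F, B5=T, B5=F, B6=T, B6=F, B7=T, B7=F, B8=S, B8=E, B9=T
size 1 is not enough: best union over all size-1 subsets is 11/17
size 2 is not enough: best union over all size-2 subsets is 16/17
the canonical winner is {2, 4, 5}: size 3, full 17-outcome coverage, earliest index list among size-3 covers

Answer: 2, 4, 5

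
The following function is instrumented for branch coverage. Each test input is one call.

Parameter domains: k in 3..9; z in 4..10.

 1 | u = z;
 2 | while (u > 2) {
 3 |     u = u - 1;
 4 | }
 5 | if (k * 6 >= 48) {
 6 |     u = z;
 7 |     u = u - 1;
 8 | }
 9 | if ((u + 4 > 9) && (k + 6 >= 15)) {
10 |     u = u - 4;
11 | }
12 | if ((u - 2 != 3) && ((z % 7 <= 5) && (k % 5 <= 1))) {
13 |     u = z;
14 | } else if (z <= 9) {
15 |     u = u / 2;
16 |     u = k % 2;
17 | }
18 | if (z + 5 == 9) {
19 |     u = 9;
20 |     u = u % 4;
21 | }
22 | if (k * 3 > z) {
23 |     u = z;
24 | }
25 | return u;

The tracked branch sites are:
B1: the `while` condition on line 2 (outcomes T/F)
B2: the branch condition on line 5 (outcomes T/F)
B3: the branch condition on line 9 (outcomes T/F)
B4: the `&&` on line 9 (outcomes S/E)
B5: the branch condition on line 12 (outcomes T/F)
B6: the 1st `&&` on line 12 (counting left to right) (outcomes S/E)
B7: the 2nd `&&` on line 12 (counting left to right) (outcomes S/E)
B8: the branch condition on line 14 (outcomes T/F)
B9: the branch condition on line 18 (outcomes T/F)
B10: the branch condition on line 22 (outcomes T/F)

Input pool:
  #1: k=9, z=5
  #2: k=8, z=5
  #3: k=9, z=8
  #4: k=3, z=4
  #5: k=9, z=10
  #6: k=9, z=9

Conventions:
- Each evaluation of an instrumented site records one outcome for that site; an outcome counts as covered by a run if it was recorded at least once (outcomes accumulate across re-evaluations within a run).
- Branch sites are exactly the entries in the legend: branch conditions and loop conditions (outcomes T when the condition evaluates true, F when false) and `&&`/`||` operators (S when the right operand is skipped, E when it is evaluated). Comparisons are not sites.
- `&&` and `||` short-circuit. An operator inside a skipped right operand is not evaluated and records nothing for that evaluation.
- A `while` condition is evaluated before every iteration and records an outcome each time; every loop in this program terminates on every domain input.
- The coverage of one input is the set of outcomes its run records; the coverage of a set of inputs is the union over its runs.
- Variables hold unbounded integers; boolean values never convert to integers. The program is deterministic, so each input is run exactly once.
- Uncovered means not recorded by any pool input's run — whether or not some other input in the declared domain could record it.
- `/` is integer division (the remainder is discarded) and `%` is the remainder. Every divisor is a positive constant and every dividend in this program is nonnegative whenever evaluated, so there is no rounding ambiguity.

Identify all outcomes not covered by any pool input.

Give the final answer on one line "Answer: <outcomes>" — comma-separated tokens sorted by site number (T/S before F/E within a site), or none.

run #1 (k=9, z=5) runs B1->T, B1->T, B1->T, B1->F, B2->T, B4->S, B3->F, B6->E, B7->E, B5->F, B8->T, B9->F, B10->T; records B1=T, B1=F, B2=T, B3=F, B4=S, B5=F, B6=E, B7=E, B8=T, B9=F, B10=T
run #2 (k=8, z=5) runs B1->T, B1->T, B1->T, B1->F, B2->T, B4->S, B3->F, B6->E, B7->E, B5->F, B8->T, B9->F, B10->T; records B1=T, B1=F, B2=T, B3=F, B4=S, B5=F, B6=E, B7=E, B8=T, B9=F, B10=T
run #3 (k=9, z=8) runs B1->T, B1->T, B1->T, B1->T, B1->T, B1->T, B1->F, B2->T, B4->E, B3->T, B6->E, B7->E, B5->F, B8->T, ...; records B1=T, B1=F, B2=T, B3=T, B4=E, B5=F, B6=E, B7=E, B8=T, B9=F, B10=T
run #4 (k=3, z=4) runs B1->T, B1->T, B1->F, B2->F, B4->S, B3->F, B6->E, B7->E, B5->F, B8->T, B9->T, B10->T; records B1=T, B1=F, B2=F, B3=F, B4=S, B5=F, B6=E, B7=E, B8=T, B9=T, B10=T
run #5 (k=9, z=10) runs B1->T, B1->T, B1->T, B1->T, B1->T, B1->T, B1->T, B1->T, B1->F, B2->T, B4->E, B3->T, B6->S, B5->F, ...; records B1=T, B1=F, B2=T, B3=T, B4=E, B5=F, B6=S, B8=F, B9=F, B10=T
run #6 (k=9, z=9) runs B1->T, B1->T, B1->T, B1->T, B1->T, B1->T, B1->T, B1->F, B2->T, B4->E, B3->T, B6->E, B7->E, B5->F, ...; records B1=T, B1=F, B2=T, B3=T, B4=E, B5=F, B6=E, B7=E, B8=T, B9=F, B10=T
union over the pool: B1=T, B1=F, B2=T, B2=F, B3=T, B3=F, B4=S, B4=E, B5=F, B6=S, B6=E, B7=E, B8=T, B8=F, B9=T, B9=F, B10=T
uncovered (3 of 20): B5=T, B7=S, B10=F

Answer: B5=T, B7=S, B10=F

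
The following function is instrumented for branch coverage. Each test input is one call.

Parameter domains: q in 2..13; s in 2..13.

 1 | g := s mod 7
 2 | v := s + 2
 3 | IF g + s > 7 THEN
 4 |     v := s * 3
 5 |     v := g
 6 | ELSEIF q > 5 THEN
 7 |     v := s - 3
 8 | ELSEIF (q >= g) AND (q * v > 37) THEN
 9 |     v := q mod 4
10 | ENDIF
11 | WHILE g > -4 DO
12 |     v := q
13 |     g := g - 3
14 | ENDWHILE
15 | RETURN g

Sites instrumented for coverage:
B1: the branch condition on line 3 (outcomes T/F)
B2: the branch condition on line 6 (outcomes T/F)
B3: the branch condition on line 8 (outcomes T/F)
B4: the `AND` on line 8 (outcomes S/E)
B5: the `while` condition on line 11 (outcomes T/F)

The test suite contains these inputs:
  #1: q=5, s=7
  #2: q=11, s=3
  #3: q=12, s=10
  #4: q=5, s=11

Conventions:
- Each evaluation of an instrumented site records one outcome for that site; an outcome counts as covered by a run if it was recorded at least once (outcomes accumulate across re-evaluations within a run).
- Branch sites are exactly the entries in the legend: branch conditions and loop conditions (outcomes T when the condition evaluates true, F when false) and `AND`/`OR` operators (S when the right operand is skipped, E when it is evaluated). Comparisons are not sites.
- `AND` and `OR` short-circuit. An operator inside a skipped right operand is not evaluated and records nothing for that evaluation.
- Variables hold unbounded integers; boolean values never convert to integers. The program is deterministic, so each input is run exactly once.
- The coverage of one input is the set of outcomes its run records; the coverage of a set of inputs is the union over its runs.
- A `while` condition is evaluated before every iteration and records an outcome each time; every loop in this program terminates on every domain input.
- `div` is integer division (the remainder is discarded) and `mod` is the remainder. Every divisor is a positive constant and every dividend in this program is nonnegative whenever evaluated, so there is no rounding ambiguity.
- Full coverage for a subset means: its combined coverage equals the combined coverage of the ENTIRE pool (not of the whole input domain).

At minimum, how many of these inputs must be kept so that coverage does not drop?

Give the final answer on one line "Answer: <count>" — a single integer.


input #1 (q=5, s=7): covers B1=F, B2=F, B3=T, B4=E, B5=T, B5=F
input #2 (q=11, s=3): covers B1=F, B2=T, B5=T, B5=F
input #3 (q=12, s=10): covers B1=T, B5=T, B5=F
input #4 (q=5, s=11): covers B1=T, B5=T, B5=F
together the pool reaches 8 outcomes: B1=T, B1=F, B2=T, B2=F, B3=T, B4=E, B5=T, B5=F
size 1 is not enough: best union over all size-1 subsets is 6/8
size 2 is not enough: best union over all size-2 subsets is 7/8
at size 3, {1, 2, 3} reaches all 8 outcomes; every lexicographically earlier size-3 subset fails
Answer: 3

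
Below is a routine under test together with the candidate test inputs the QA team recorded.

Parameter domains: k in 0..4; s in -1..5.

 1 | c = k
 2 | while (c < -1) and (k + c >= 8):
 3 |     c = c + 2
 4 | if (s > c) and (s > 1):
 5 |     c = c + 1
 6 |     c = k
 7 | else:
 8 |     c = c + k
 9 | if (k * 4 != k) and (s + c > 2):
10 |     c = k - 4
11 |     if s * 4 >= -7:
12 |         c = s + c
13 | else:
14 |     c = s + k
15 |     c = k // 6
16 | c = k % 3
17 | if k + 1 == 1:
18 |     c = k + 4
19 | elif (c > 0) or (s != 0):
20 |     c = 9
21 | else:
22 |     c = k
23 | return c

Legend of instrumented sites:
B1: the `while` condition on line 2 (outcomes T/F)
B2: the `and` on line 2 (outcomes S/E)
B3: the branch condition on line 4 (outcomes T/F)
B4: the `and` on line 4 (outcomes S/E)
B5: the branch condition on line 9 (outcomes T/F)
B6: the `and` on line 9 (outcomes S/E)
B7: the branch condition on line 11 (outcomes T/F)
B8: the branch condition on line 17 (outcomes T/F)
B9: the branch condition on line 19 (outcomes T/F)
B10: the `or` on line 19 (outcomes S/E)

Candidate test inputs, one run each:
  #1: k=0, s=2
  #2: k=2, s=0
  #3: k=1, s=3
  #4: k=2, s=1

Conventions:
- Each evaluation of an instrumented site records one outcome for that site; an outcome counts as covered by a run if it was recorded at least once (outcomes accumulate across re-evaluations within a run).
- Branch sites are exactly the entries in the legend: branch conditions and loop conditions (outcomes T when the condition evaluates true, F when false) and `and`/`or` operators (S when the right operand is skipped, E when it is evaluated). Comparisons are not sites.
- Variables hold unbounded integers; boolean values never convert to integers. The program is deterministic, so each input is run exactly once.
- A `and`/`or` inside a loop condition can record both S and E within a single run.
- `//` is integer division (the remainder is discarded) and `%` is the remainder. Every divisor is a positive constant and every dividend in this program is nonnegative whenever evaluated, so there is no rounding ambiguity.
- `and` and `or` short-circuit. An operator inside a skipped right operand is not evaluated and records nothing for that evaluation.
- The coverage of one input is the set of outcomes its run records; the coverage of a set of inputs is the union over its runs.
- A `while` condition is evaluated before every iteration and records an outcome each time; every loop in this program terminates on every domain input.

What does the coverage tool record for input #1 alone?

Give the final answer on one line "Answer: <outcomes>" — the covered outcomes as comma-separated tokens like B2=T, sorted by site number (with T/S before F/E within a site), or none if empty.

Running input #1 (k=0, s=2), event by event:
  B2->S, B1->F, B4->E, B3->T, B6->S, B5->F, B8->T
collecting distinct outcomes: B1=F, B2=S, B3=T, B4=E, B5=F, B6=S, B8=T

Answer: B1=F, B2=S, B3=T, B4=E, B5=F, B6=S, B8=T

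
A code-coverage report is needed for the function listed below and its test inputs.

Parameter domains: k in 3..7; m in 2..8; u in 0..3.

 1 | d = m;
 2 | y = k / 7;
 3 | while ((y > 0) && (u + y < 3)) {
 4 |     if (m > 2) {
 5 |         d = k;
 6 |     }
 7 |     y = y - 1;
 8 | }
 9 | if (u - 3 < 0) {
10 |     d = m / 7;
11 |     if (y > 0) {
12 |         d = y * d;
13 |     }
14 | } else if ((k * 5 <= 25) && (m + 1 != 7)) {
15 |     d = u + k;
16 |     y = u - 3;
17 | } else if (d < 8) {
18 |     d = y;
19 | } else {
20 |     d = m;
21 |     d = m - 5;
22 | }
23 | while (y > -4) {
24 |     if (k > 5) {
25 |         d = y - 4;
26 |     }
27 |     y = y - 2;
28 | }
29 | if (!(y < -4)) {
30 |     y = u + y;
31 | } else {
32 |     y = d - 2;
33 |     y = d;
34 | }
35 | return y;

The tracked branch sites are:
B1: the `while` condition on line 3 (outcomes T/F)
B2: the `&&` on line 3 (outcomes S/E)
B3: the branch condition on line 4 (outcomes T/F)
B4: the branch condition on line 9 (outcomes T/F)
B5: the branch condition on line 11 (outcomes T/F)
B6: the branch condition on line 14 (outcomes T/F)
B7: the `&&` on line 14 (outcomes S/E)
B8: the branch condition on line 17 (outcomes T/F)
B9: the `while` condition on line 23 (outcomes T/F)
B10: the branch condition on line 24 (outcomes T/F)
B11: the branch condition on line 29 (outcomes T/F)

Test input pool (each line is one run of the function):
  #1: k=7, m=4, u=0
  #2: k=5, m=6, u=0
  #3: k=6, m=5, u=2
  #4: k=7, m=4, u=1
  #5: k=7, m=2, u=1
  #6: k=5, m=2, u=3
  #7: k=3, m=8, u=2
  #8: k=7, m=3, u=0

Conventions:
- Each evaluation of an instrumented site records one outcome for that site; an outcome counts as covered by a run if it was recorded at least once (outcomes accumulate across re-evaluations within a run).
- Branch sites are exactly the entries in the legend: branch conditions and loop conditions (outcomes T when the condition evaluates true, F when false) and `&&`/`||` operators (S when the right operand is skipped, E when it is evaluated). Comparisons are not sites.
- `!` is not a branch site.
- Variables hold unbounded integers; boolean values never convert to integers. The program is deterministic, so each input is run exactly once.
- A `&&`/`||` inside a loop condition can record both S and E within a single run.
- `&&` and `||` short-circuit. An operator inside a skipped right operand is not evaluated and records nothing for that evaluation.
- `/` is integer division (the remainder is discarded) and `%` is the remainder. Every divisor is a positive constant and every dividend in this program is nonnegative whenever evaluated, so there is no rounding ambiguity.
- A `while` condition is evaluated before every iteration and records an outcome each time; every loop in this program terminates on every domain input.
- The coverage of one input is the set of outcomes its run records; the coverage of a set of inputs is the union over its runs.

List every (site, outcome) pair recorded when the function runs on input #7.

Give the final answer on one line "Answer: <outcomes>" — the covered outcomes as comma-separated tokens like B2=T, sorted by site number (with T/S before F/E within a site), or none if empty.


Simulating input #7 (k=3, m=8, u=2) step by step:
  B2->S, B1->F, B4->T, B5->F, B9->T, B10->F, B9->T, B10->F, B9->F, B11->T
collecting distinct outcomes: B1=F, B2=S, B4=T, B5=F, B9=T, B9=F, B10=F, B11=T
Answer: B1=F, B2=S, B4=T, B5=F, B9=T, B9=F, B10=F, B11=T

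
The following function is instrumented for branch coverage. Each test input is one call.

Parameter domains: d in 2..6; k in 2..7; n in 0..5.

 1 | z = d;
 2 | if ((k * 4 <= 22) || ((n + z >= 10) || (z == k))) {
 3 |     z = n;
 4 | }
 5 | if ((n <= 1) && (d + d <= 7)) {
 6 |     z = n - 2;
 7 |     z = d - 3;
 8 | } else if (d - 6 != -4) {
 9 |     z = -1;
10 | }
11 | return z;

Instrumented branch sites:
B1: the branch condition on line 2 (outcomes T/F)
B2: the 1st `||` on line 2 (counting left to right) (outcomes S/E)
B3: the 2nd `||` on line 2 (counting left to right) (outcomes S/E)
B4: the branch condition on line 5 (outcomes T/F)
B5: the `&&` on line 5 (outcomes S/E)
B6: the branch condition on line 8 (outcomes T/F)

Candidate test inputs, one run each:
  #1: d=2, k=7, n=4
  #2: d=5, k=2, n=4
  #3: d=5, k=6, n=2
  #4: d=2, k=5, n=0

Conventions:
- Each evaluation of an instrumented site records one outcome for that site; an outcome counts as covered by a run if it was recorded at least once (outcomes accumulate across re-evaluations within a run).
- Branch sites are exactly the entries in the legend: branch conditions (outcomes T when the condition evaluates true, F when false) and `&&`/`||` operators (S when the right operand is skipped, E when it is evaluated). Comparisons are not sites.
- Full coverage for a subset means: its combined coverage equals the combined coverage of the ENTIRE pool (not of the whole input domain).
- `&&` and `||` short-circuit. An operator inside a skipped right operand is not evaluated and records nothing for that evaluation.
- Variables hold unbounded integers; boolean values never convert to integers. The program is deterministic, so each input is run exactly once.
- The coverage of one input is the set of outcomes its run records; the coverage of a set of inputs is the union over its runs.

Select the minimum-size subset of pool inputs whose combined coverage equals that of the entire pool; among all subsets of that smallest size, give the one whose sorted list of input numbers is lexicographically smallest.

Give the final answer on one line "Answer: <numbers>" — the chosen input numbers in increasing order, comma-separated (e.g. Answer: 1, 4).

input #1 (d=2, k=7, n=4): events B2->E, B3->E, B1->F, B5->S, B4->F, B6->F; covers B1=F, B2=E, B3=E, B4=F, B5=S, B6=F
input #2 (d=5, k=2, n=4): events B2->S, B1->T, B5->S, B4->F, B6->T; covers B1=T, B2=S, B4=F, B5=S, B6=T
input #3 (d=5, k=6, n=2): events B2->E, B3->E, B1->F, B5->S, B4->F, B6->T; covers B1=F, B2=E, B3=E, B4=F, B5=S, B6=T
input #4 (d=2, k=5, n=0): events B2->S, B1->T, B5->E, B4->T; covers B1=T, B2=S, B4=T, B5=E
together the pool reaches 11 outcomes: B1=T, B1=F, B2=S, B2=E, B3=E, B4=T, B4=F, B5=S, B5=E, B6=T, B6=F
checked all size-1 subsets: none covers 11 outcomes (max 6/11)
checked all size-2 subsets: none covers 11 outcomes (max 10/11)
inputs {1, 2, 4} (size 3) cover everything; no size-3 subset with a lexicographically smaller index list covers all 11

Answer: 1, 2, 4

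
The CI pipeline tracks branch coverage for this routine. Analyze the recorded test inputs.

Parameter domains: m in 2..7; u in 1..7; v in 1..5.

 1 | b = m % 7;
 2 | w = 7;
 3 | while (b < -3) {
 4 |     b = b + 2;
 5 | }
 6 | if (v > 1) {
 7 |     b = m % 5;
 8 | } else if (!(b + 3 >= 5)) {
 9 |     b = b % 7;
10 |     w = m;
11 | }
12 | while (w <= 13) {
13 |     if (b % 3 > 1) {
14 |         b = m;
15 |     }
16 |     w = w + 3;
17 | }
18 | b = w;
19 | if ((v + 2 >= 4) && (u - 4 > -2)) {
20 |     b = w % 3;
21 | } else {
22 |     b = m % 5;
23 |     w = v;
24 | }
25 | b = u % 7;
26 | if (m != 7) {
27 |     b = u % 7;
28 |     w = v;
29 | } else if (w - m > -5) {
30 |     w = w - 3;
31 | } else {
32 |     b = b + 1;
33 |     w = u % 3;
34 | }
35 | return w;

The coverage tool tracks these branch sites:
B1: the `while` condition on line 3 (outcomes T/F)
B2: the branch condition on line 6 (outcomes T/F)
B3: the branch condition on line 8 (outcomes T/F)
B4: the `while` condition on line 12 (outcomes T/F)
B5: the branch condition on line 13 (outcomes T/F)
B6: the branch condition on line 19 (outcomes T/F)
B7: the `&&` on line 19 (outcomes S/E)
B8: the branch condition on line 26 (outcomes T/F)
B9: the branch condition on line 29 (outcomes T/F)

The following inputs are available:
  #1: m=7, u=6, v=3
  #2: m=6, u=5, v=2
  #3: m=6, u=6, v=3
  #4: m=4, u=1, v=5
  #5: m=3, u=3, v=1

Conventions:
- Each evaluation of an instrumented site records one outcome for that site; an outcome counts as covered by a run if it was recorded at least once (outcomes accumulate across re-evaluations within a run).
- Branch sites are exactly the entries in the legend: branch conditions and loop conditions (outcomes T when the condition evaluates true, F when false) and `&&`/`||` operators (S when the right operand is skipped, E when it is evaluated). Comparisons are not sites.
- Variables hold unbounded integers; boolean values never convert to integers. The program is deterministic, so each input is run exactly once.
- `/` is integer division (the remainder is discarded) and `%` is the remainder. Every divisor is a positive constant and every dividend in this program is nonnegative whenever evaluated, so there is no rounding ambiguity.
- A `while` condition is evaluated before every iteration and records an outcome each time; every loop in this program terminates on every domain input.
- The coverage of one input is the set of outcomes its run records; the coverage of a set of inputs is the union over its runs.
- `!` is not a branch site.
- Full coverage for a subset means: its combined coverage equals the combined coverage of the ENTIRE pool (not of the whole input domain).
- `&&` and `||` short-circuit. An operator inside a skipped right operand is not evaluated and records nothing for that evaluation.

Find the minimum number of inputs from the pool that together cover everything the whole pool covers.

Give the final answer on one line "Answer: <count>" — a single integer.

test 1 (m=7, u=6, v=3) fires B1->F, B2->T, B4->T, B5->T, B4->T, B5->F, B4->T, B5->F, B4->F, B7->E, B6->T, B8->F, B9->T; hits B1=F, B2=T, B4=T, B4=F, B5=T, B5=F, B6=T, B7=E, B8=F, B9=T
test 2 (m=6, u=5, v=2) fires B1->F, B2->T, B4->T, B5->F, B4->T, B5->F, B4->T, B5->F, B4->F, B7->E, B6->T, B8->T; hits B1=F, B2=T, B4=T, B4=F, B5=F, B6=T, B7=E, B8=T
test 3 (m=6, u=6, v=3) fires B1->F, B2->T, B4->T, B5->F, B4->T, B5->F, B4->T, B5->F, B4->F, B7->E, B6->T, B8->T; hits B1=F, B2=T, B4=T, B4=F, B5=F, B6=T, B7=E, B8=T
test 4 (m=4, u=1, v=5) fires B1->F, B2->T, B4->T, B5->F, B4->T, B5->F, B4->T, B5->F, B4->F, B7->E, B6->F, B8->T; hits B1=F, B2=T, B4=T, B4=F, B5=F, B6=F, B7=E, B8=T
test 5 (m=3, u=3, v=1) fires B1->F, B2->F, B3->F, B4->T, B5->F, B4->T, B5->F, B4->T, B5->F, B4->F, B7->S, B6->F, B8->T; hits B1=F, B2=F, B3=F, B4=T, B4=F, B5=F, B6=F, B7=S, B8=T
the full pool covers 15 outcomes: B1=F, B2=T, B2=F, B3=F, B4=T, B4=F, B5=T, B5=F, B6=T, B6=F, B7=S, B7=E, B8=T, B8=F, B9=T
size 1 is not enough: best union over all size-1 subsets is 10/15
size 2: inputs {1, 5} cover all 15 outcomes, and no lexicographically smaller subset of this size does

Answer: 2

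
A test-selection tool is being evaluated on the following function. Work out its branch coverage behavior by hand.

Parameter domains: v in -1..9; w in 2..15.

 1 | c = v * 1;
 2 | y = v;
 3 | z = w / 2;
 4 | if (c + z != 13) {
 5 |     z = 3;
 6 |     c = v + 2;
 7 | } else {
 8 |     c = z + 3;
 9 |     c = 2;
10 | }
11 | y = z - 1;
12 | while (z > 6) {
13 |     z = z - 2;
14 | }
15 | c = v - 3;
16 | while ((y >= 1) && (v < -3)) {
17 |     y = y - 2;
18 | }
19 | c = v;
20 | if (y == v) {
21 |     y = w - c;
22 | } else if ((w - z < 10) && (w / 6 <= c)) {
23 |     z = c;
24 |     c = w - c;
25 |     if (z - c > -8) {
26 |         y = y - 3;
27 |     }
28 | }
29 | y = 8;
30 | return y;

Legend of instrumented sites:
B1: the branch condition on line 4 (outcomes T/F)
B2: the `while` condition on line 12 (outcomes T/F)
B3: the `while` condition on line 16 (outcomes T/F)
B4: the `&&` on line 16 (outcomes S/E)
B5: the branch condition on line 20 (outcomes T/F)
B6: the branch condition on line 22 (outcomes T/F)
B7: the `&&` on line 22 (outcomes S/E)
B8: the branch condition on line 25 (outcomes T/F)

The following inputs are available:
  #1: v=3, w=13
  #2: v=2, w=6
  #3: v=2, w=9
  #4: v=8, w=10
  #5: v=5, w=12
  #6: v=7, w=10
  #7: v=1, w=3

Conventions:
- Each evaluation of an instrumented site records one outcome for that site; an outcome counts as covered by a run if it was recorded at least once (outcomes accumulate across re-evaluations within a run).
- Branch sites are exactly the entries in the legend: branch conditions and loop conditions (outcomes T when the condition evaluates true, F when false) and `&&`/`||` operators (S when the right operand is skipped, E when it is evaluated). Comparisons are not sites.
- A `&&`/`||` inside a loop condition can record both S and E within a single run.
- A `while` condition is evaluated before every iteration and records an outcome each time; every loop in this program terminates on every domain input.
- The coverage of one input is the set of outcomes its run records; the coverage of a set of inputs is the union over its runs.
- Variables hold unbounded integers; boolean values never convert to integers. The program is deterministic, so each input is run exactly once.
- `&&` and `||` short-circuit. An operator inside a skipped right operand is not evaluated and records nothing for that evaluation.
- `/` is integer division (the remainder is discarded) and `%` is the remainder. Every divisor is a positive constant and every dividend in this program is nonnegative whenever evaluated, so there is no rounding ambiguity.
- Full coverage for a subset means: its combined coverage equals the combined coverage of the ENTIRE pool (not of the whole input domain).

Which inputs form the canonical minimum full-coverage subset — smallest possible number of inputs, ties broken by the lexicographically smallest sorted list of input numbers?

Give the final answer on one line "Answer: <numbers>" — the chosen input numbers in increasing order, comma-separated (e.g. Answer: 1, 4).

test 1 (v=3, w=13) fires B1->T, B2->F, B4->E, B3->F, B5->F, B7->S, B6->F; hits B1=T, B2=F, B3=F, B4=E, B5=F, B6=F, B7=S
test 2 (v=2, w=6) fires B1->T, B2->F, B4->E, B3->F, B5->T; hits B1=T, B2=F, B3=F, B4=E, B5=T
test 3 (v=2, w=9) fires B1->T, B2->F, B4->E, B3->F, B5->T; hits B1=T, B2=F, B3=F, B4=E, B5=T
test 4 (v=8, w=10) fires B1->F, B2->F, B4->E, B3->F, B5->F, B7->E, B6->T, B8->T; hits B1=F, B2=F, B3=F, B4=E, B5=F, B6=T, B7=E, B8=T
test 5 (v=5, w=12) fires B1->T, B2->F, B4->E, B3->F, B5->F, B7->E, B6->T, B8->T; hits B1=T, B2=F, B3=F, B4=E, B5=F, B6=T, B7=E, B8=T
test 6 (v=7, w=10) fires B1->T, B2->F, B4->E, B3->F, B5->F, B7->E, B6->T, B8->T; hits B1=T, B2=F, B3=F, B4=E, B5=F, B6=T, B7=E, B8=T
test 7 (v=1, w=3) fires B1->T, B2->F, B4->E, B3->F, B5->F, B7->E, B6->T, B8->T; hits B1=T, B2=F, B3=F, B4=E, B5=F, B6=T, B7=E, B8=T
pool-wide coverage (12 outcomes): B1=T, B1=F, B2=F, B3=F, B4=E, B5=T, B5=F, B6=T, B6=F, B7=S, B7=E, B8=T
no size-1 subset reaches all 12 outcomes (best union: 8/12)
no size-2 subset reaches all 12 outcomes (best union: 11/12)
inputs {1, 2, 4} (size 3) cover everything; no size-3 subset with a lexicographically smaller index list covers all 12

Answer: 1, 2, 4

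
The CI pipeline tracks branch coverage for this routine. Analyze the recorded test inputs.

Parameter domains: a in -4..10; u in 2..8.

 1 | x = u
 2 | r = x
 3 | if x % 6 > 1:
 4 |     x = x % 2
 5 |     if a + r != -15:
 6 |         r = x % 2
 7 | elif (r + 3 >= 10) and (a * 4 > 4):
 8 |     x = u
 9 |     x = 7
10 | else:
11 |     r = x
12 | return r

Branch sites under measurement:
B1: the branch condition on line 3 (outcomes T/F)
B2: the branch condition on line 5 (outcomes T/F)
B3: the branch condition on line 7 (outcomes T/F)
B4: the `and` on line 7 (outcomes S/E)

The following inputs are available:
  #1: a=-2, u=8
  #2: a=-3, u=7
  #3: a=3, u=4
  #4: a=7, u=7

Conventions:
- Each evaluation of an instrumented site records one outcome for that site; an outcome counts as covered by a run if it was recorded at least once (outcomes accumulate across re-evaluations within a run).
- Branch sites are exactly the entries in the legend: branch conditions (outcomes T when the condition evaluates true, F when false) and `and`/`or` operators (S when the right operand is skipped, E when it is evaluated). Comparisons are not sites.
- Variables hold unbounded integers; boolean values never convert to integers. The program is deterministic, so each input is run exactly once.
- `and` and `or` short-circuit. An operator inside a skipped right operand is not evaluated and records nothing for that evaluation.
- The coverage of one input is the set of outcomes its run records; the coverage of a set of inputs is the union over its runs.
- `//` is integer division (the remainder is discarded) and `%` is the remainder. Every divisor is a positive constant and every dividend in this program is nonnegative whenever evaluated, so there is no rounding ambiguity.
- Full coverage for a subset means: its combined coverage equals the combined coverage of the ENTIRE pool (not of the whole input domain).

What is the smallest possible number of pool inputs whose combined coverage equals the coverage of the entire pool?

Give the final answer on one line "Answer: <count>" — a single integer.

input #1 (a=-2, u=8): events B1->T, B2->T; covers B1=T, B2=T
input #2 (a=-3, u=7): events B1->F, B4->E, B3->F; covers B1=F, B3=F, B4=E
input #3 (a=3, u=4): events B1->T, B2->T; covers B1=T, B2=T
input #4 (a=7, u=7): events B1->F, B4->E, B3->T; covers B1=F, B3=T, B4=E
together the pool reaches 6 outcomes: B1=T, B1=F, B2=T, B3=T, B3=F, B4=E
size 1 is not enough: best union over all size-1 subsets is 3/6
size 2 is not enough: best union over all size-2 subsets is 5/6
size 3: inputs {1, 2, 4} cover all 6 outcomes, and no lexicographically smaller subset of this size does

Answer: 3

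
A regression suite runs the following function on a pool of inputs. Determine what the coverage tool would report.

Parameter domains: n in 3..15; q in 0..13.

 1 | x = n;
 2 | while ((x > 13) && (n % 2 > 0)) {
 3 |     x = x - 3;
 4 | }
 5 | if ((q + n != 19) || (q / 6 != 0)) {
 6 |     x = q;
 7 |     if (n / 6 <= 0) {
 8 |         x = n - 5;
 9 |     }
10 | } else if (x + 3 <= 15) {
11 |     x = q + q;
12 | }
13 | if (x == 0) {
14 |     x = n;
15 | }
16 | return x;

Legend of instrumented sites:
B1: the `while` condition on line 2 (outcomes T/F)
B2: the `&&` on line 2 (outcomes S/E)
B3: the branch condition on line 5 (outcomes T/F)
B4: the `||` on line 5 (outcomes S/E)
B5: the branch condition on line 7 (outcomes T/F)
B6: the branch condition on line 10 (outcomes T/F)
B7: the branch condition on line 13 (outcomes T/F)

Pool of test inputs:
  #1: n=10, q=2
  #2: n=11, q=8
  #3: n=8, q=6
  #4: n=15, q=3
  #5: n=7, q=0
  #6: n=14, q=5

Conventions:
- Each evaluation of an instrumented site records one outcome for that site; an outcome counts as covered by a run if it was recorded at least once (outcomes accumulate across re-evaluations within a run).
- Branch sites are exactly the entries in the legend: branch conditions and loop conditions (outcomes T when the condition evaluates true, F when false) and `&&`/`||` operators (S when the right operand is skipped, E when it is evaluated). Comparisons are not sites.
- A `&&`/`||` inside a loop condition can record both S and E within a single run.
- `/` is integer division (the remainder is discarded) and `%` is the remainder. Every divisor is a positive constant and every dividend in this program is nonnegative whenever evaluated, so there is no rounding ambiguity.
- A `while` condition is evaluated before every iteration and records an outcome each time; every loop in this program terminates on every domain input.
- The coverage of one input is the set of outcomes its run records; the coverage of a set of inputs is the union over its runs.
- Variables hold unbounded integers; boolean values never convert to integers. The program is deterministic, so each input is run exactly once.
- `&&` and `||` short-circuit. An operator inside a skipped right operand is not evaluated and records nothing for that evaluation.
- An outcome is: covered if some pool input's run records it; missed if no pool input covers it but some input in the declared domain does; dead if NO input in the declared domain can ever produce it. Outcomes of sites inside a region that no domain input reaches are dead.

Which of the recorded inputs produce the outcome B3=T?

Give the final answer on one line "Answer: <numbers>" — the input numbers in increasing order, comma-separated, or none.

input #1 (n=10, q=2): hits B3=T
input #2 (n=11, q=8): hits B3=T
input #3 (n=8, q=6): hits B3=T
input #4 (n=15, q=3): hits B3=T
input #5 (n=7, q=0): hits B3=T
input #6 (n=14, q=5): never hits B3=T

Answer: 1, 2, 3, 4, 5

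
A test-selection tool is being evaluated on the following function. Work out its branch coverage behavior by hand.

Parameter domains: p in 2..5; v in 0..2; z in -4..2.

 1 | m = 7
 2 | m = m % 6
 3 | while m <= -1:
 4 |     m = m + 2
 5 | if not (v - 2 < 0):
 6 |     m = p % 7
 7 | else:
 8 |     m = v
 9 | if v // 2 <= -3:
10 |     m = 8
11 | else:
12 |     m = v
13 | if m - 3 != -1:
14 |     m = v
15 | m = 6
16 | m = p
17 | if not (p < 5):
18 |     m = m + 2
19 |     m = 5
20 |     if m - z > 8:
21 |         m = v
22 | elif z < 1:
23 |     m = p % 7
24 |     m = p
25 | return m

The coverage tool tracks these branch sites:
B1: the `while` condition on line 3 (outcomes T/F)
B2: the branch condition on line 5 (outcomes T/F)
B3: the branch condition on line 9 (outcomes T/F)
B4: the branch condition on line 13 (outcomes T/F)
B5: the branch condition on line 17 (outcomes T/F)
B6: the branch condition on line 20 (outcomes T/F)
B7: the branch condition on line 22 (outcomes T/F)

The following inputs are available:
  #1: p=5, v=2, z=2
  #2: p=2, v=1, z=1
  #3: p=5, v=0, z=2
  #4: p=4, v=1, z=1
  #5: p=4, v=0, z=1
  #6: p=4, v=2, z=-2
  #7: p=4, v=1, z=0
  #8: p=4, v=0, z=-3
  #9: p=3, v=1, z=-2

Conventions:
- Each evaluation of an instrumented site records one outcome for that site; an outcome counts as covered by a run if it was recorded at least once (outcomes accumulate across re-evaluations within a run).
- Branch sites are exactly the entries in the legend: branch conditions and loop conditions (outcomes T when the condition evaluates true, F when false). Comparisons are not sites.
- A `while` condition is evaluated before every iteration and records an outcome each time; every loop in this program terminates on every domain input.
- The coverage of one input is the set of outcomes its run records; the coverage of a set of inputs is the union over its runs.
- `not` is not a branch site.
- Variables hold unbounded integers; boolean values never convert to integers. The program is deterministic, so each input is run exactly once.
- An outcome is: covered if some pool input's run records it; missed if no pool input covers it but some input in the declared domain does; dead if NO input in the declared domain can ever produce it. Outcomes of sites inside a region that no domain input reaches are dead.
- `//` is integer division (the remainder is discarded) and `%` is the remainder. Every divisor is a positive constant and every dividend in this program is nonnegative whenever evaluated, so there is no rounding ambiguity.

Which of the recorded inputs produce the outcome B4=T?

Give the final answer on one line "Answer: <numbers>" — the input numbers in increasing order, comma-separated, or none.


input #1 (p=5, v=2, z=2): never hits B4=T
input #2 (p=2, v=1, z=1): hits B4=T
input #3 (p=5, v=0, z=2): hits B4=T
input #4 (p=4, v=1, z=1): hits B4=T
input #5 (p=4, v=0, z=1): hits B4=T
input #6 (p=4, v=2, z=-2): never hits B4=T
input #7 (p=4, v=1, z=0): hits B4=T
input #8 (p=4, v=0, z=-3): hits B4=T
input #9 (p=3, v=1, z=-2): hits B4=T
Answer: 2, 3, 4, 5, 7, 8, 9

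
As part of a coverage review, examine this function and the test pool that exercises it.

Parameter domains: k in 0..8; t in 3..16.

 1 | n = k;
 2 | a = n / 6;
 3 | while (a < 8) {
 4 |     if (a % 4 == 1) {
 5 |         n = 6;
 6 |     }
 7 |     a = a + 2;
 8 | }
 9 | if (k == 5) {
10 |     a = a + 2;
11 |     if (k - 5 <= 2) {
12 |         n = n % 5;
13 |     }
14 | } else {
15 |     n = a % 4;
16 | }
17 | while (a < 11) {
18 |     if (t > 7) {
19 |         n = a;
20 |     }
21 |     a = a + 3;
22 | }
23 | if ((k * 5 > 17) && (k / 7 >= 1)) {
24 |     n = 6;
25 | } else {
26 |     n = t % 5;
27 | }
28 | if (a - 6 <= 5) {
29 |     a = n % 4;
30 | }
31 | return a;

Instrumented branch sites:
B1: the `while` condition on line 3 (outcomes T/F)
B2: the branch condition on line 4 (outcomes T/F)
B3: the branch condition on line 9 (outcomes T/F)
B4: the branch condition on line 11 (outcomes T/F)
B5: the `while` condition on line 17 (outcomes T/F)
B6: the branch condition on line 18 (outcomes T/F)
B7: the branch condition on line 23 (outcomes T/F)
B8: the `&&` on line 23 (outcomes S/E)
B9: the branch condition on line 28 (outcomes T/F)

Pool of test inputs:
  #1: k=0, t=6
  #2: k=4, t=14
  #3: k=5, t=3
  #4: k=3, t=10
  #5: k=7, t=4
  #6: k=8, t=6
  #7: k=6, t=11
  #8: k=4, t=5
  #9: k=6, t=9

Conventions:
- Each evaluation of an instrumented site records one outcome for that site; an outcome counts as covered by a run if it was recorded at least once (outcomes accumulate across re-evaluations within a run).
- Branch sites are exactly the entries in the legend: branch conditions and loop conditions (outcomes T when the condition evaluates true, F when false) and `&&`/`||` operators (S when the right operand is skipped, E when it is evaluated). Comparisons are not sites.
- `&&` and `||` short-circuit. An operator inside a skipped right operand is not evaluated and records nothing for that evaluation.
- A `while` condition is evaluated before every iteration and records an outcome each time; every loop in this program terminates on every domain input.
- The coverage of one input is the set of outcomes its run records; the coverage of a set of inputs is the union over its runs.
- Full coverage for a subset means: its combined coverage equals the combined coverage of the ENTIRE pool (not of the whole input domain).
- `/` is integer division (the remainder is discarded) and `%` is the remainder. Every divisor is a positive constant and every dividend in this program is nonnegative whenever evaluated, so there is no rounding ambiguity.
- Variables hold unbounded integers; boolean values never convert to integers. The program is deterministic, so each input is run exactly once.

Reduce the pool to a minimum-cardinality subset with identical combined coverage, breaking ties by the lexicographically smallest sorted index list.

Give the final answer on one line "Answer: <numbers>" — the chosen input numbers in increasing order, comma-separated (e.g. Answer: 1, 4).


run #1 (k=0, t=6) records B1=T, B1=F, B2=F, B3=F, B5=T, B5=F, B6=F, B7=F, B8=S, B9=T
run #2 (k=4, t=14) records B1=T, B1=F, B2=F, B3=F, B5=T, B5=F, B6=T, B7=F, B8=E, B9=T
run #3 (k=5, t=3) records B1=T, B1=F, B2=F, B3=T, B4=T, B5=T, B5=F, B6=F, B7=F, B8=E, B9=F
run #4 (k=3, t=10) records B1=T, B1=F, B2=F, B3=F, B5=T, B5=F, B6=T, B7=F, B8=S, B9=T
run #5 (k=7, t=4) records B1=T, B1=F, B2=T, B2=F, B3=F, B5=T, B5=F, B6=F, B7=T, B8=E, B9=F
run #6 (k=8, t=6) records B1=T, B1=F, B2=T, B2=F, B3=F, B5=T, B5=F, B6=F, B7=T, B8=E, B9=F
run #7 (k=6, t=11) records B1=T, B1=F, B2=T, B2=F, B3=F, B5=T, B5=F, B6=T, B7=F, B8=E, B9=F
run #8 (k=4, t=5) records B1=T, B1=F, B2=F, B3=F, B5=T, B5=F, B6=F, B7=F, B8=E, B9=T
run #9 (k=6, t=9) records B1=T, B1=F, B2=T, B2=F, B3=F, B5=T, B5=F, B6=T, B7=F, B8=E, B9=F
pool-wide coverage (17 outcomes): B1=T, B1=F, B2=T, B2=F, B3=T, B3=F, B4=T, B5=T, B5=F, B6=T, B6=F, B7=T, B7=F, B8=S, B8=E, B9=T, B9=F
every size-1 subset falls short of the 17 outcomes (best: 11/17)
every size-2 subset falls short of the 17 outcomes (best: 15/17)
the canonical winner is {3, 4, 5}: size 3, full 17-outcome coverage, earliest index list among size-3 covers
Answer: 3, 4, 5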